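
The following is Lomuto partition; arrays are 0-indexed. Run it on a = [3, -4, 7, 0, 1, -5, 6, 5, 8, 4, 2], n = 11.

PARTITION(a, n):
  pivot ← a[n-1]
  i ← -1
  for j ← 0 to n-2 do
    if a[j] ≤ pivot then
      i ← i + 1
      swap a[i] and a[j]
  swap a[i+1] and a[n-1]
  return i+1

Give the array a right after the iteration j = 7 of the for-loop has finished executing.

pivot=2, i=-1
j=0: 3>2, skip
j=1: -4≤2, i=0, swap(0,1) ⇒ [-4, 3, 7, 0, 1, -5, 6, 5, 8, 4, 2]
j=2: 7>2, skip
j=3: 0≤2, i=1, swap(1,3) ⇒ [-4, 0, 7, 3, 1, -5, 6, 5, 8, 4, 2]
j=4: 1≤2, i=2, swap(2,4) ⇒ [-4, 0, 1, 3, 7, -5, 6, 5, 8, 4, 2]
j=5: -5≤2, i=3, swap(3,5) ⇒ [-4, 0, 1, -5, 7, 3, 6, 5, 8, 4, 2]
j=6: 6>2, skip
j=7: 5>2, skip
(after j=7) a = [-4, 0, 1, -5, 7, 3, 6, 5, 8, 4, 2]

[-4, 0, 1, -5, 7, 3, 6, 5, 8, 4, 2]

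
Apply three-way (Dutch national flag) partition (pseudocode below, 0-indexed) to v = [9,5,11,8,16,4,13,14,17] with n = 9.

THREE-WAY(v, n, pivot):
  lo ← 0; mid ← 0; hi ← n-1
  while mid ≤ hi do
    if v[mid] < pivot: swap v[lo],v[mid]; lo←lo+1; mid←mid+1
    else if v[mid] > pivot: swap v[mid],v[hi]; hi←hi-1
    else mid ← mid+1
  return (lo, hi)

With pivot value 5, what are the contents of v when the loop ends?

[4,5,8,16,11,13,14,17,9]

pivot = 5; lo=0, mid=0, hi=8
v[mid]=9>5: swap v[0],v[8]; hi=7 → [17,5,11,8,16,4,13,14,9]
v[mid]=17>5: swap v[0],v[7]; hi=6 → [14,5,11,8,16,4,13,17,9]
v[mid]=14>5: swap v[0],v[6]; hi=5 → [13,5,11,8,16,4,14,17,9]
v[mid]=13>5: swap v[0],v[5]; hi=4 → [4,5,11,8,16,13,14,17,9]
v[mid]=4<5: swap v[0],v[0]; lo=1,mid=1 → [4,5,11,8,16,13,14,17,9]
v[mid]=5=5: mid=2
v[mid]=11>5: swap v[2],v[4]; hi=3 → [4,5,16,8,11,13,14,17,9]
v[mid]=16>5: swap v[2],v[3]; hi=2 → [4,5,8,16,11,13,14,17,9]
v[mid]=8>5: swap v[2],v[2]; hi=1 → [4,5,8,16,11,13,14,17,9]
end: lo=1, hi=1; v = [4,5,8,16,11,13,14,17,9]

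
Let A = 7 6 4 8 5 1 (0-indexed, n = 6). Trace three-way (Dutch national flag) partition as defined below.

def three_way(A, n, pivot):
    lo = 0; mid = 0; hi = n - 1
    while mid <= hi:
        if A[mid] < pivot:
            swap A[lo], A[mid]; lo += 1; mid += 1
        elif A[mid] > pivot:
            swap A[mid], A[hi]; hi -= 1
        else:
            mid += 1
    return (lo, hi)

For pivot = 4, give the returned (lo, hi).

(1, 1)

pivot = 4; lo=0, mid=0, hi=5
A[mid]=7>4: swap A[0],A[5]; hi=4 → 1 6 4 8 5 7
A[mid]=1<4: swap A[0],A[0]; lo=1,mid=1 → 1 6 4 8 5 7
A[mid]=6>4: swap A[1],A[4]; hi=3 → 1 5 4 8 6 7
A[mid]=5>4: swap A[1],A[3]; hi=2 → 1 8 4 5 6 7
A[mid]=8>4: swap A[1],A[2]; hi=1 → 1 4 8 5 6 7
A[mid]=4=4: mid=2
end: lo=1, hi=1; A = 1 4 8 5 6 7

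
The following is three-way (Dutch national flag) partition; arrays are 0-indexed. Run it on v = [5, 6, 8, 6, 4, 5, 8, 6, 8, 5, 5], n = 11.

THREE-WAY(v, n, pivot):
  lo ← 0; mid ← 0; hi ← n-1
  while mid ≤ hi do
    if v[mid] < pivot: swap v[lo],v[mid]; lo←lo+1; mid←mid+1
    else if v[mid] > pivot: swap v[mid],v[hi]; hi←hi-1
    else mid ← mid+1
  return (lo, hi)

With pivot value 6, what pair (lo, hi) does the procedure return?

pivot = 6; lo=0, mid=0, hi=10
v[mid]=5<6: swap v[0],v[0]; lo=1,mid=1 → [5, 6, 8, 6, 4, 5, 8, 6, 8, 5, 5]
v[mid]=6=6: mid=2
v[mid]=8>6: swap v[2],v[10]; hi=9 → [5, 6, 5, 6, 4, 5, 8, 6, 8, 5, 8]
v[mid]=5<6: swap v[1],v[2]; lo=2,mid=3 → [5, 5, 6, 6, 4, 5, 8, 6, 8, 5, 8]
v[mid]=6=6: mid=4
v[mid]=4<6: swap v[2],v[4]; lo=3,mid=5 → [5, 5, 4, 6, 6, 5, 8, 6, 8, 5, 8]
v[mid]=5<6: swap v[3],v[5]; lo=4,mid=6 → [5, 5, 4, 5, 6, 6, 8, 6, 8, 5, 8]
v[mid]=8>6: swap v[6],v[9]; hi=8 → [5, 5, 4, 5, 6, 6, 5, 6, 8, 8, 8]
v[mid]=5<6: swap v[4],v[6]; lo=5,mid=7 → [5, 5, 4, 5, 5, 6, 6, 6, 8, 8, 8]
v[mid]=6=6: mid=8
v[mid]=8>6: swap v[8],v[8]; hi=7 → [5, 5, 4, 5, 5, 6, 6, 6, 8, 8, 8]
end: lo=5, hi=7; v = [5, 5, 4, 5, 5, 6, 6, 6, 8, 8, 8]

(5, 7)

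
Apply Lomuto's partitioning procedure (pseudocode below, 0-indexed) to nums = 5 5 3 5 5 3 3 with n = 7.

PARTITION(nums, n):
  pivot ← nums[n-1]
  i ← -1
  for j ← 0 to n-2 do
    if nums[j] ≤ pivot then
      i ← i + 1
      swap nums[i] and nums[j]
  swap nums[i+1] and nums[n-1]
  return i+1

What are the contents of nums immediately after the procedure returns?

3 3 3 5 5 5 5

pivot = nums[6] = 3; i = -1
j=0: nums[0]=5 > 3 → no swap
j=1: nums[1]=5 > 3 → no swap
j=2: nums[2]=3 ≤ 3 → i=0, swap nums[0],nums[2] → 3 5 5 5 5 3 3
j=3: nums[3]=5 > 3 → no swap
j=4: nums[4]=5 > 3 → no swap
j=5: nums[5]=3 ≤ 3 → i=1, swap nums[1],nums[5] → 3 3 5 5 5 5 3
final swap nums[2],nums[6] → 3 3 3 5 5 5 5; return 2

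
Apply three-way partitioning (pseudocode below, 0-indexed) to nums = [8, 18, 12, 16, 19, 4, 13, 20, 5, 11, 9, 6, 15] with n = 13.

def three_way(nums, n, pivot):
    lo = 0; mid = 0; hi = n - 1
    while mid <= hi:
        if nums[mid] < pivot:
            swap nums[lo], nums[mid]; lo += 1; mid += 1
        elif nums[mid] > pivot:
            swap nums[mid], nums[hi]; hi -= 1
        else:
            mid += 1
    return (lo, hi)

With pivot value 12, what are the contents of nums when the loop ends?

[8, 6, 9, 11, 4, 5, 12, 20, 13, 19, 16, 15, 18]

pivot = 12; lo=0, mid=0, hi=12
nums[mid]=8<12: swap nums[0],nums[0]; lo=1,mid=1 → [8, 18, 12, 16, 19, 4, 13, 20, 5, 11, 9, 6, 15]
nums[mid]=18>12: swap nums[1],nums[12]; hi=11 → [8, 15, 12, 16, 19, 4, 13, 20, 5, 11, 9, 6, 18]
nums[mid]=15>12: swap nums[1],nums[11]; hi=10 → [8, 6, 12, 16, 19, 4, 13, 20, 5, 11, 9, 15, 18]
nums[mid]=6<12: swap nums[1],nums[1]; lo=2,mid=2 → [8, 6, 12, 16, 19, 4, 13, 20, 5, 11, 9, 15, 18]
nums[mid]=12=12: mid=3
nums[mid]=16>12: swap nums[3],nums[10]; hi=9 → [8, 6, 12, 9, 19, 4, 13, 20, 5, 11, 16, 15, 18]
nums[mid]=9<12: swap nums[2],nums[3]; lo=3,mid=4 → [8, 6, 9, 12, 19, 4, 13, 20, 5, 11, 16, 15, 18]
nums[mid]=19>12: swap nums[4],nums[9]; hi=8 → [8, 6, 9, 12, 11, 4, 13, 20, 5, 19, 16, 15, 18]
nums[mid]=11<12: swap nums[3],nums[4]; lo=4,mid=5 → [8, 6, 9, 11, 12, 4, 13, 20, 5, 19, 16, 15, 18]
nums[mid]=4<12: swap nums[4],nums[5]; lo=5,mid=6 → [8, 6, 9, 11, 4, 12, 13, 20, 5, 19, 16, 15, 18]
nums[mid]=13>12: swap nums[6],nums[8]; hi=7 → [8, 6, 9, 11, 4, 12, 5, 20, 13, 19, 16, 15, 18]
nums[mid]=5<12: swap nums[5],nums[6]; lo=6,mid=7 → [8, 6, 9, 11, 4, 5, 12, 20, 13, 19, 16, 15, 18]
nums[mid]=20>12: swap nums[7],nums[7]; hi=6 → [8, 6, 9, 11, 4, 5, 12, 20, 13, 19, 16, 15, 18]
end: lo=6, hi=6; nums = [8, 6, 9, 11, 4, 5, 12, 20, 13, 19, 16, 15, 18]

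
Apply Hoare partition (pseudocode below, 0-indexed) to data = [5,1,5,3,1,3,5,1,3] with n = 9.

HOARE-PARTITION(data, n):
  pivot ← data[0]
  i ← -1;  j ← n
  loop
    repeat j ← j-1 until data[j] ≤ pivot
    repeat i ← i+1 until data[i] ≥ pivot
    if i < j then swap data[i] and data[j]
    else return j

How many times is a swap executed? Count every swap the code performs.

pivot=5
j stops at 8 (3), i stops at 0 (5); swap ⇒ [3,1,5,3,1,3,5,1,5]
j stops at 7 (1), i stops at 2 (5); swap ⇒ [3,1,1,3,1,3,5,5,5]
j stops at 6, i stops at 6; i≥j ⇒ return 6. data=[3,1,1,3,1,3,5,5,5]

2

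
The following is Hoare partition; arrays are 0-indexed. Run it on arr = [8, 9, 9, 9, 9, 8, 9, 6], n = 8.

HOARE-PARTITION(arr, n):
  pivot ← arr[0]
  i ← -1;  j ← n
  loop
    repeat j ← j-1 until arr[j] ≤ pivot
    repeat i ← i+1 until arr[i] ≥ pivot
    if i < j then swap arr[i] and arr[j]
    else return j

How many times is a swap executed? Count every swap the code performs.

2

pivot = arr[0] = 8; i = -1, j = 8
j→7 (arr[7]=6≤8), i→0 (arr[0]=8≥8); i<j, swap → [6, 9, 9, 9, 9, 8, 9, 8]
j→5 (arr[5]=8≤8), i→1 (arr[1]=9≥8); i<j, swap → [6, 8, 9, 9, 9, 9, 9, 8]
j→1, i→2; i≥j, return j=1. arr = [6, 8, 9, 9, 9, 9, 9, 8]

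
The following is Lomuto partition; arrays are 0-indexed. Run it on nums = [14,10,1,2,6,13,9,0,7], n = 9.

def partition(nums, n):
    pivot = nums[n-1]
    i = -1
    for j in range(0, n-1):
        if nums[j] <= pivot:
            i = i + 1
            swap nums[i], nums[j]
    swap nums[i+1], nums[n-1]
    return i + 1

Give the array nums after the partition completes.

[1,2,6,0,7,13,9,10,14]

pivot = nums[8] = 7; i = -1
j=0: nums[0]=14 > 7 → no swap
j=1: nums[1]=10 > 7 → no swap
j=2: nums[2]=1 ≤ 7 → i=0, swap nums[0],nums[2] → [1,10,14,2,6,13,9,0,7]
j=3: nums[3]=2 ≤ 7 → i=1, swap nums[1],nums[3] → [1,2,14,10,6,13,9,0,7]
j=4: nums[4]=6 ≤ 7 → i=2, swap nums[2],nums[4] → [1,2,6,10,14,13,9,0,7]
j=5: nums[5]=13 > 7 → no swap
j=6: nums[6]=9 > 7 → no swap
j=7: nums[7]=0 ≤ 7 → i=3, swap nums[3],nums[7] → [1,2,6,0,14,13,9,10,7]
final swap nums[4],nums[8] → [1,2,6,0,7,13,9,10,14]; return 4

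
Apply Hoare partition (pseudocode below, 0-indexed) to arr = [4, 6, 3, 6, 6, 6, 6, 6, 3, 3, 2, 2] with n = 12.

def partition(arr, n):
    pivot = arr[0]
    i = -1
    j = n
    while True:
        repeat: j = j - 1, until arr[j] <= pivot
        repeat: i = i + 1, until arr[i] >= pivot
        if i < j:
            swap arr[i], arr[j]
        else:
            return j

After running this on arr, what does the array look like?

[2, 2, 3, 3, 3, 6, 6, 6, 6, 6, 6, 4]

pivot = arr[0] = 4; i = -1, j = 12
j→11 (arr[11]=2≤4), i→0 (arr[0]=4≥4); i<j, swap → [2, 6, 3, 6, 6, 6, 6, 6, 3, 3, 2, 4]
j→10 (arr[10]=2≤4), i→1 (arr[1]=6≥4); i<j, swap → [2, 2, 3, 6, 6, 6, 6, 6, 3, 3, 6, 4]
j→9 (arr[9]=3≤4), i→3 (arr[3]=6≥4); i<j, swap → [2, 2, 3, 3, 6, 6, 6, 6, 3, 6, 6, 4]
j→8 (arr[8]=3≤4), i→4 (arr[4]=6≥4); i<j, swap → [2, 2, 3, 3, 3, 6, 6, 6, 6, 6, 6, 4]
j→4, i→5; i≥j, return j=4. arr = [2, 2, 3, 3, 3, 6, 6, 6, 6, 6, 6, 4]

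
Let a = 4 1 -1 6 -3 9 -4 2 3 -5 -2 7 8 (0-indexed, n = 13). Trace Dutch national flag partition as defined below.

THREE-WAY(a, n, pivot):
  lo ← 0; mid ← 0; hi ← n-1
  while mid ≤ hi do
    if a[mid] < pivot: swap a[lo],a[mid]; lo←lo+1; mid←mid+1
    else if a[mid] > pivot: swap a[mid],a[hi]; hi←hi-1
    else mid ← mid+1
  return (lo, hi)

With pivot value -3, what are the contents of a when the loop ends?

lo=0 mid=0 hi=12
4>-3: swap(0,12), hi=11 ⇒ 8 1 -1 6 -3 9 -4 2 3 -5 -2 7 4
8>-3: swap(0,11), hi=10 ⇒ 7 1 -1 6 -3 9 -4 2 3 -5 -2 8 4
7>-3: swap(0,10), hi=9 ⇒ -2 1 -1 6 -3 9 -4 2 3 -5 7 8 4
-2>-3: swap(0,9), hi=8 ⇒ -5 1 -1 6 -3 9 -4 2 3 -2 7 8 4
-5<-3: swap(0,0), lo=1 mid=1 ⇒ -5 1 -1 6 -3 9 -4 2 3 -2 7 8 4
1>-3: swap(1,8), hi=7 ⇒ -5 3 -1 6 -3 9 -4 2 1 -2 7 8 4
3>-3: swap(1,7), hi=6 ⇒ -5 2 -1 6 -3 9 -4 3 1 -2 7 8 4
2>-3: swap(1,6), hi=5 ⇒ -5 -4 -1 6 -3 9 2 3 1 -2 7 8 4
-4<-3: swap(1,1), lo=2 mid=2 ⇒ -5 -4 -1 6 -3 9 2 3 1 -2 7 8 4
-1>-3: swap(2,5), hi=4 ⇒ -5 -4 9 6 -3 -1 2 3 1 -2 7 8 4
9>-3: swap(2,4), hi=3 ⇒ -5 -4 -3 6 9 -1 2 3 1 -2 7 8 4
-3=-3: mid=3
6>-3: swap(3,3), hi=2 ⇒ -5 -4 -3 6 9 -1 2 3 1 -2 7 8 4
done. lo=2 hi=2; a=-5 -4 -3 6 9 -1 2 3 1 -2 7 8 4

-5 -4 -3 6 9 -1 2 3 1 -2 7 8 4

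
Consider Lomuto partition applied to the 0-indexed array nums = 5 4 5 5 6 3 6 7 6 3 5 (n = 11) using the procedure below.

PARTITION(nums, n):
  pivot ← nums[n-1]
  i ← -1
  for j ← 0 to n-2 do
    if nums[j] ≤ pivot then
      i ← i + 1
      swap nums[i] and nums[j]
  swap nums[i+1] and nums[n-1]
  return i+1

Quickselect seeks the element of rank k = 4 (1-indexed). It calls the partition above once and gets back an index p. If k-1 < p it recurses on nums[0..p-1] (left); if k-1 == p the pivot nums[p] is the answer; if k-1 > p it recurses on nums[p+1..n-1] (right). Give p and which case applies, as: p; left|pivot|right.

6; left

pivot = nums[10] = 5; i = -1
j=0: nums[0]=5 ≤ 5 → i=0, swap nums[0],nums[0] (no change) → 5 4 5 5 6 3 6 7 6 3 5
j=1: nums[1]=4 ≤ 5 → i=1, swap nums[1],nums[1] (no change) → 5 4 5 5 6 3 6 7 6 3 5
j=2: nums[2]=5 ≤ 5 → i=2, swap nums[2],nums[2] (no change) → 5 4 5 5 6 3 6 7 6 3 5
j=3: nums[3]=5 ≤ 5 → i=3, swap nums[3],nums[3] (no change) → 5 4 5 5 6 3 6 7 6 3 5
j=4: nums[4]=6 > 5 → no swap
j=5: nums[5]=3 ≤ 5 → i=4, swap nums[4],nums[5] → 5 4 5 5 3 6 6 7 6 3 5
j=6: nums[6]=6 > 5 → no swap
j=7: nums[7]=7 > 5 → no swap
j=8: nums[8]=6 > 5 → no swap
j=9: nums[9]=3 ≤ 5 → i=5, swap nums[5],nums[9] → 5 4 5 5 3 3 6 7 6 6 5
final swap nums[6],nums[10] → 5 4 5 5 3 3 5 7 6 6 6; return 6
p = 6; k-1 = 3 < 6 ⇒ left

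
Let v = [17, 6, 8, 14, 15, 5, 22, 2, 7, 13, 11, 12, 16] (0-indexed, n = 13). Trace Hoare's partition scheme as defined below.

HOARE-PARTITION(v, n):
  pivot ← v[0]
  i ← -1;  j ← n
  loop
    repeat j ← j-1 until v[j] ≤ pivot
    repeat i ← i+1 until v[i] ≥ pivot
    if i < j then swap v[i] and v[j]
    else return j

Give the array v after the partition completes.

[16, 6, 8, 14, 15, 5, 12, 2, 7, 13, 11, 22, 17]

pivot = v[0] = 17; i = -1, j = 13
j→12 (v[12]=16≤17), i→0 (v[0]=17≥17); i<j, swap → [16, 6, 8, 14, 15, 5, 22, 2, 7, 13, 11, 12, 17]
j→11 (v[11]=12≤17), i→6 (v[6]=22≥17); i<j, swap → [16, 6, 8, 14, 15, 5, 12, 2, 7, 13, 11, 22, 17]
j→10, i→11; i≥j, return j=10. v = [16, 6, 8, 14, 15, 5, 12, 2, 7, 13, 11, 22, 17]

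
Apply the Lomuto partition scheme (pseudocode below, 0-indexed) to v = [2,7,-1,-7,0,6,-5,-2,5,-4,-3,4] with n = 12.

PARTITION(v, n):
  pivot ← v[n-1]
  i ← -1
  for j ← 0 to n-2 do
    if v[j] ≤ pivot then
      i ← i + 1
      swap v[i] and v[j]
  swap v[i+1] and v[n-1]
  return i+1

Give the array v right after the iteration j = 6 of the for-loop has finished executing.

[2,-1,-7,0,-5,6,7,-2,5,-4,-3,4]

pivot=4, i=-1
j=0: 2≤4, i=0, swap(0,0) ⇒ [2,7,-1,-7,0,6,-5,-2,5,-4,-3,4]
j=1: 7>4, skip
j=2: -1≤4, i=1, swap(1,2) ⇒ [2,-1,7,-7,0,6,-5,-2,5,-4,-3,4]
j=3: -7≤4, i=2, swap(2,3) ⇒ [2,-1,-7,7,0,6,-5,-2,5,-4,-3,4]
j=4: 0≤4, i=3, swap(3,4) ⇒ [2,-1,-7,0,7,6,-5,-2,5,-4,-3,4]
j=5: 6>4, skip
j=6: -5≤4, i=4, swap(4,6) ⇒ [2,-1,-7,0,-5,6,7,-2,5,-4,-3,4]
(after j=6) v = [2,-1,-7,0,-5,6,7,-2,5,-4,-3,4]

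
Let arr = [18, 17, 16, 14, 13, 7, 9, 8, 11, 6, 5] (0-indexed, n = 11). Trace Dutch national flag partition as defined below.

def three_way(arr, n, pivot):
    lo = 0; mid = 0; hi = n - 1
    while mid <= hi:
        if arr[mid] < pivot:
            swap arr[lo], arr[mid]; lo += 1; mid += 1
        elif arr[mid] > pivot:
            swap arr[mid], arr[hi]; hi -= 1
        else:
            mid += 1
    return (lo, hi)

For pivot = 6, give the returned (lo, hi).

lo=0 mid=0 hi=10
18>6: swap(0,10), hi=9 ⇒ [5, 17, 16, 14, 13, 7, 9, 8, 11, 6, 18]
5<6: swap(0,0), lo=1 mid=1 ⇒ [5, 17, 16, 14, 13, 7, 9, 8, 11, 6, 18]
17>6: swap(1,9), hi=8 ⇒ [5, 6, 16, 14, 13, 7, 9, 8, 11, 17, 18]
6=6: mid=2
16>6: swap(2,8), hi=7 ⇒ [5, 6, 11, 14, 13, 7, 9, 8, 16, 17, 18]
11>6: swap(2,7), hi=6 ⇒ [5, 6, 8, 14, 13, 7, 9, 11, 16, 17, 18]
8>6: swap(2,6), hi=5 ⇒ [5, 6, 9, 14, 13, 7, 8, 11, 16, 17, 18]
9>6: swap(2,5), hi=4 ⇒ [5, 6, 7, 14, 13, 9, 8, 11, 16, 17, 18]
7>6: swap(2,4), hi=3 ⇒ [5, 6, 13, 14, 7, 9, 8, 11, 16, 17, 18]
13>6: swap(2,3), hi=2 ⇒ [5, 6, 14, 13, 7, 9, 8, 11, 16, 17, 18]
14>6: swap(2,2), hi=1 ⇒ [5, 6, 14, 13, 7, 9, 8, 11, 16, 17, 18]
done. lo=1 hi=1; arr=[5, 6, 14, 13, 7, 9, 8, 11, 16, 17, 18]

(1, 1)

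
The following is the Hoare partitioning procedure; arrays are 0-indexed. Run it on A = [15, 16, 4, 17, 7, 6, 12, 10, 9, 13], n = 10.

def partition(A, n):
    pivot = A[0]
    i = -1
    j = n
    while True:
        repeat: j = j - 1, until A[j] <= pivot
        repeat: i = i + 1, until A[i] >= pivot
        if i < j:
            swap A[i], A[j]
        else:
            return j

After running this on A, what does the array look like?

pivot = A[0] = 15; i = -1, j = 10
j→9 (A[9]=13≤15), i→0 (A[0]=15≥15); i<j, swap → [13, 16, 4, 17, 7, 6, 12, 10, 9, 15]
j→8 (A[8]=9≤15), i→1 (A[1]=16≥15); i<j, swap → [13, 9, 4, 17, 7, 6, 12, 10, 16, 15]
j→7 (A[7]=10≤15), i→3 (A[3]=17≥15); i<j, swap → [13, 9, 4, 10, 7, 6, 12, 17, 16, 15]
j→6, i→7; i≥j, return j=6. A = [13, 9, 4, 10, 7, 6, 12, 17, 16, 15]

[13, 9, 4, 10, 7, 6, 12, 17, 16, 15]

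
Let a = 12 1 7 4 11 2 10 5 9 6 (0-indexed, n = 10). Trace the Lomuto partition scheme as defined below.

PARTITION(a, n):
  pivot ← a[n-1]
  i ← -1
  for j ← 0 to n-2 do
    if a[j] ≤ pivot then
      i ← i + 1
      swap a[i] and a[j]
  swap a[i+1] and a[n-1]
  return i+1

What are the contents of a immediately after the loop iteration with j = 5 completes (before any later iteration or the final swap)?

pivot=6, i=-1
j=0: 12>6, skip
j=1: 1≤6, i=0, swap(0,1) ⇒ 1 12 7 4 11 2 10 5 9 6
j=2: 7>6, skip
j=3: 4≤6, i=1, swap(1,3) ⇒ 1 4 7 12 11 2 10 5 9 6
j=4: 11>6, skip
j=5: 2≤6, i=2, swap(2,5) ⇒ 1 4 2 12 11 7 10 5 9 6
(after j=5) a = 1 4 2 12 11 7 10 5 9 6

1 4 2 12 11 7 10 5 9 6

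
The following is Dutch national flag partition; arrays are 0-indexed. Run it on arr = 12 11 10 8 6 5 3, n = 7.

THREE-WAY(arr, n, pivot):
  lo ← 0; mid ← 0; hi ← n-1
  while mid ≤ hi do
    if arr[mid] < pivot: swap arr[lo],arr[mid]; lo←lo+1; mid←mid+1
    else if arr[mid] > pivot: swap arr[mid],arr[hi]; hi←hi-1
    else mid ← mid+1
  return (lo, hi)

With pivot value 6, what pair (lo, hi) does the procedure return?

(2, 2)

pivot = 6; lo=0, mid=0, hi=6
arr[mid]=12>6: swap arr[0],arr[6]; hi=5 → 3 11 10 8 6 5 12
arr[mid]=3<6: swap arr[0],arr[0]; lo=1,mid=1 → 3 11 10 8 6 5 12
arr[mid]=11>6: swap arr[1],arr[5]; hi=4 → 3 5 10 8 6 11 12
arr[mid]=5<6: swap arr[1],arr[1]; lo=2,mid=2 → 3 5 10 8 6 11 12
arr[mid]=10>6: swap arr[2],arr[4]; hi=3 → 3 5 6 8 10 11 12
arr[mid]=6=6: mid=3
arr[mid]=8>6: swap arr[3],arr[3]; hi=2 → 3 5 6 8 10 11 12
end: lo=2, hi=2; arr = 3 5 6 8 10 11 12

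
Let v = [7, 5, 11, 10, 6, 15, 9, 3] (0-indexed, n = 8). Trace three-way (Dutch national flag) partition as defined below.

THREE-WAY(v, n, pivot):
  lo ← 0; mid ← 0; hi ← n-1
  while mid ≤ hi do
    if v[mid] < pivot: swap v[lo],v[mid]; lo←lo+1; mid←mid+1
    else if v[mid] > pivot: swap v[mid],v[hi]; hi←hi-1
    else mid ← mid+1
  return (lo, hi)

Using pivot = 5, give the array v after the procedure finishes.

lo=0 mid=0 hi=7
7>5: swap(0,7), hi=6 ⇒ [3, 5, 11, 10, 6, 15, 9, 7]
3<5: swap(0,0), lo=1 mid=1 ⇒ [3, 5, 11, 10, 6, 15, 9, 7]
5=5: mid=2
11>5: swap(2,6), hi=5 ⇒ [3, 5, 9, 10, 6, 15, 11, 7]
9>5: swap(2,5), hi=4 ⇒ [3, 5, 15, 10, 6, 9, 11, 7]
15>5: swap(2,4), hi=3 ⇒ [3, 5, 6, 10, 15, 9, 11, 7]
6>5: swap(2,3), hi=2 ⇒ [3, 5, 10, 6, 15, 9, 11, 7]
10>5: swap(2,2), hi=1 ⇒ [3, 5, 10, 6, 15, 9, 11, 7]
done. lo=1 hi=1; v=[3, 5, 10, 6, 15, 9, 11, 7]

[3, 5, 10, 6, 15, 9, 11, 7]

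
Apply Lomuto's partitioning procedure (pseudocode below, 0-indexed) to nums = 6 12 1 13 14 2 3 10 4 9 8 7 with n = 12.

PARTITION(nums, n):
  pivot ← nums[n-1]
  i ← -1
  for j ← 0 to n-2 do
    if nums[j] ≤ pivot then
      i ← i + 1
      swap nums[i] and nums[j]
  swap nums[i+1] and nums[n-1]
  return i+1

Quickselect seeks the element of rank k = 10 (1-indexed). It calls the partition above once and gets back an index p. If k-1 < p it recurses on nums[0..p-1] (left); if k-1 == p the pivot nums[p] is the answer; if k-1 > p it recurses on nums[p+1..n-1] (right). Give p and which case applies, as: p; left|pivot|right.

5; right

pivot=7, i=-1
j=0: 6≤7, i=0, swap(0,0) ⇒ 6 12 1 13 14 2 3 10 4 9 8 7
j=1: 12>7, skip
j=2: 1≤7, i=1, swap(1,2) ⇒ 6 1 12 13 14 2 3 10 4 9 8 7
j=3: 13>7, skip
j=4: 14>7, skip
j=5: 2≤7, i=2, swap(2,5) ⇒ 6 1 2 13 14 12 3 10 4 9 8 7
j=6: 3≤7, i=3, swap(3,6) ⇒ 6 1 2 3 14 12 13 10 4 9 8 7
j=7: 10>7, skip
j=8: 4≤7, i=4, swap(4,8) ⇒ 6 1 2 3 4 12 13 10 14 9 8 7
j=9: 9>7, skip
j=10: 8>7, skip
swap(5,11) ⇒ 6 1 2 3 4 7 13 10 14 9 8 12; return 5
p = 5; k-1 = 9 > 5 ⇒ right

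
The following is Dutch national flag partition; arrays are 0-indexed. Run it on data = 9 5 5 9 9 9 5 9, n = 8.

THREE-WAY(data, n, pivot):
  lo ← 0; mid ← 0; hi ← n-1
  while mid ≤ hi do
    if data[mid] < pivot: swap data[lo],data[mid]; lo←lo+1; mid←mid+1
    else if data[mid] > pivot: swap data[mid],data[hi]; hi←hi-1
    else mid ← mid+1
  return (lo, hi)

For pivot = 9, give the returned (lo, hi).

(3, 7)

pivot = 9; lo=0, mid=0, hi=7
data[mid]=9=9: mid=1
data[mid]=5<9: swap data[0],data[1]; lo=1,mid=2 → 5 9 5 9 9 9 5 9
data[mid]=5<9: swap data[1],data[2]; lo=2,mid=3 → 5 5 9 9 9 9 5 9
data[mid]=9=9: mid=4
data[mid]=9=9: mid=5
data[mid]=9=9: mid=6
data[mid]=5<9: swap data[2],data[6]; lo=3,mid=7 → 5 5 5 9 9 9 9 9
data[mid]=9=9: mid=8
end: lo=3, hi=7; data = 5 5 5 9 9 9 9 9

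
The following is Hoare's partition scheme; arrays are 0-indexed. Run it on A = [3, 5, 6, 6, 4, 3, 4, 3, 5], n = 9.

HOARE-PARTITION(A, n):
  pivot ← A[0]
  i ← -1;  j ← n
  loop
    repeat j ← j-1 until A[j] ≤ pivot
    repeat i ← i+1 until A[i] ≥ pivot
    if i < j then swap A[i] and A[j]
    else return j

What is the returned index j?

1

pivot=3
j stops at 7 (3), i stops at 0 (3); swap ⇒ [3, 5, 6, 6, 4, 3, 4, 3, 5]
j stops at 5 (3), i stops at 1 (5); swap ⇒ [3, 3, 6, 6, 4, 5, 4, 3, 5]
j stops at 1, i stops at 2; i≥j ⇒ return 1. A=[3, 3, 6, 6, 4, 5, 4, 3, 5]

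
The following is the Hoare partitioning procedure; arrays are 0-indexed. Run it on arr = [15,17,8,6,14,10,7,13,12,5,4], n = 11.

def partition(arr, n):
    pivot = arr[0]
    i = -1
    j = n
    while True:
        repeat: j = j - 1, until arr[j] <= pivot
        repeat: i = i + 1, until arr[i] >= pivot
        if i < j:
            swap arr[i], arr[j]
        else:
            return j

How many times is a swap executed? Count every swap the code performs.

2

pivot=15
j stops at 10 (4), i stops at 0 (15); swap ⇒ [4,17,8,6,14,10,7,13,12,5,15]
j stops at 9 (5), i stops at 1 (17); swap ⇒ [4,5,8,6,14,10,7,13,12,17,15]
j stops at 8, i stops at 9; i≥j ⇒ return 8. arr=[4,5,8,6,14,10,7,13,12,17,15]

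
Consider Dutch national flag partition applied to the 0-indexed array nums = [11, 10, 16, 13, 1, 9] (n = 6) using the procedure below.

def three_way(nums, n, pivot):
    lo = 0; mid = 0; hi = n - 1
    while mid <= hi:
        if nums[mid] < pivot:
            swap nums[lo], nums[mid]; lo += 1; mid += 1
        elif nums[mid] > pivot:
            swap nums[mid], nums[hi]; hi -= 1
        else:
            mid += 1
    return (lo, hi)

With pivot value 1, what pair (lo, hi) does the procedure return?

lo=0 mid=0 hi=5
11>1: swap(0,5), hi=4 ⇒ [9, 10, 16, 13, 1, 11]
9>1: swap(0,4), hi=3 ⇒ [1, 10, 16, 13, 9, 11]
1=1: mid=1
10>1: swap(1,3), hi=2 ⇒ [1, 13, 16, 10, 9, 11]
13>1: swap(1,2), hi=1 ⇒ [1, 16, 13, 10, 9, 11]
16>1: swap(1,1), hi=0 ⇒ [1, 16, 13, 10, 9, 11]
done. lo=0 hi=0; nums=[1, 16, 13, 10, 9, 11]

(0, 0)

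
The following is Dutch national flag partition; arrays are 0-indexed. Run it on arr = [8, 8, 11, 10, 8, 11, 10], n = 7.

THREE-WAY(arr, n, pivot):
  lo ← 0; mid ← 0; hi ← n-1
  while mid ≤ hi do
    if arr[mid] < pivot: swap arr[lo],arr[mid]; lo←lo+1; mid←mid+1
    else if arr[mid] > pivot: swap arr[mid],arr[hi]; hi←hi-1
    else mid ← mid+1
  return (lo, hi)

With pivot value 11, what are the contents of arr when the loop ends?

lo=0 mid=0 hi=6
8<11: swap(0,0), lo=1 mid=1 ⇒ [8, 8, 11, 10, 8, 11, 10]
8<11: swap(1,1), lo=2 mid=2 ⇒ [8, 8, 11, 10, 8, 11, 10]
11=11: mid=3
10<11: swap(2,3), lo=3 mid=4 ⇒ [8, 8, 10, 11, 8, 11, 10]
8<11: swap(3,4), lo=4 mid=5 ⇒ [8, 8, 10, 8, 11, 11, 10]
11=11: mid=6
10<11: swap(4,6), lo=5 mid=7 ⇒ [8, 8, 10, 8, 10, 11, 11]
done. lo=5 hi=6; arr=[8, 8, 10, 8, 10, 11, 11]

[8, 8, 10, 8, 10, 11, 11]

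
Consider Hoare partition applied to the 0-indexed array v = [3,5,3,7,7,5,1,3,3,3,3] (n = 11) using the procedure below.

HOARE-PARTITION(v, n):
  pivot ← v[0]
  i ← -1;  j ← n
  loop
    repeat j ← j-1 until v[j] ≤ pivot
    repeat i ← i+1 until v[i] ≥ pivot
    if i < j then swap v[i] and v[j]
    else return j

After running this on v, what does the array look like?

[3,3,3,3,1,5,7,7,3,5,3]

pivot = v[0] = 3; i = -1, j = 11
j→10 (v[10]=3≤3), i→0 (v[0]=3≥3); i<j, swap → [3,5,3,7,7,5,1,3,3,3,3]
j→9 (v[9]=3≤3), i→1 (v[1]=5≥3); i<j, swap → [3,3,3,7,7,5,1,3,3,5,3]
j→8 (v[8]=3≤3), i→2 (v[2]=3≥3); i<j, swap → [3,3,3,7,7,5,1,3,3,5,3]
j→7 (v[7]=3≤3), i→3 (v[3]=7≥3); i<j, swap → [3,3,3,3,7,5,1,7,3,5,3]
j→6 (v[6]=1≤3), i→4 (v[4]=7≥3); i<j, swap → [3,3,3,3,1,5,7,7,3,5,3]
j→4, i→5; i≥j, return j=4. v = [3,3,3,3,1,5,7,7,3,5,3]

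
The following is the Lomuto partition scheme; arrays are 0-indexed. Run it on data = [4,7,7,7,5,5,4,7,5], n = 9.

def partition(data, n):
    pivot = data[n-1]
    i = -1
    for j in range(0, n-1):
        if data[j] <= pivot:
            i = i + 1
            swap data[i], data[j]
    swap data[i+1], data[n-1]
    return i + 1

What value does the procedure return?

4

pivot=5, i=-1
j=0: 4≤5, i=0, swap(0,0) ⇒ [4,7,7,7,5,5,4,7,5]
j=1: 7>5, skip
j=2: 7>5, skip
j=3: 7>5, skip
j=4: 5≤5, i=1, swap(1,4) ⇒ [4,5,7,7,7,5,4,7,5]
j=5: 5≤5, i=2, swap(2,5) ⇒ [4,5,5,7,7,7,4,7,5]
j=6: 4≤5, i=3, swap(3,6) ⇒ [4,5,5,4,7,7,7,7,5]
j=7: 7>5, skip
swap(4,8) ⇒ [4,5,5,4,5,7,7,7,7]; return 4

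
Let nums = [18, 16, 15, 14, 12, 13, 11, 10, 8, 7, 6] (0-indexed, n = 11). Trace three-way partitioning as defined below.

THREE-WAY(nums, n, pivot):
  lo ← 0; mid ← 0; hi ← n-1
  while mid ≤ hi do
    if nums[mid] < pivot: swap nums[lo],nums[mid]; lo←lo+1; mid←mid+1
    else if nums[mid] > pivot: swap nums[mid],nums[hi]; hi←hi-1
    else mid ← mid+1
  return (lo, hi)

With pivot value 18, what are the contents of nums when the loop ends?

[16, 15, 14, 12, 13, 11, 10, 8, 7, 6, 18]

pivot = 18; lo=0, mid=0, hi=10
nums[mid]=18=18: mid=1
nums[mid]=16<18: swap nums[0],nums[1]; lo=1,mid=2 → [16, 18, 15, 14, 12, 13, 11, 10, 8, 7, 6]
nums[mid]=15<18: swap nums[1],nums[2]; lo=2,mid=3 → [16, 15, 18, 14, 12, 13, 11, 10, 8, 7, 6]
nums[mid]=14<18: swap nums[2],nums[3]; lo=3,mid=4 → [16, 15, 14, 18, 12, 13, 11, 10, 8, 7, 6]
nums[mid]=12<18: swap nums[3],nums[4]; lo=4,mid=5 → [16, 15, 14, 12, 18, 13, 11, 10, 8, 7, 6]
nums[mid]=13<18: swap nums[4],nums[5]; lo=5,mid=6 → [16, 15, 14, 12, 13, 18, 11, 10, 8, 7, 6]
nums[mid]=11<18: swap nums[5],nums[6]; lo=6,mid=7 → [16, 15, 14, 12, 13, 11, 18, 10, 8, 7, 6]
nums[mid]=10<18: swap nums[6],nums[7]; lo=7,mid=8 → [16, 15, 14, 12, 13, 11, 10, 18, 8, 7, 6]
nums[mid]=8<18: swap nums[7],nums[8]; lo=8,mid=9 → [16, 15, 14, 12, 13, 11, 10, 8, 18, 7, 6]
nums[mid]=7<18: swap nums[8],nums[9]; lo=9,mid=10 → [16, 15, 14, 12, 13, 11, 10, 8, 7, 18, 6]
nums[mid]=6<18: swap nums[9],nums[10]; lo=10,mid=11 → [16, 15, 14, 12, 13, 11, 10, 8, 7, 6, 18]
end: lo=10, hi=10; nums = [16, 15, 14, 12, 13, 11, 10, 8, 7, 6, 18]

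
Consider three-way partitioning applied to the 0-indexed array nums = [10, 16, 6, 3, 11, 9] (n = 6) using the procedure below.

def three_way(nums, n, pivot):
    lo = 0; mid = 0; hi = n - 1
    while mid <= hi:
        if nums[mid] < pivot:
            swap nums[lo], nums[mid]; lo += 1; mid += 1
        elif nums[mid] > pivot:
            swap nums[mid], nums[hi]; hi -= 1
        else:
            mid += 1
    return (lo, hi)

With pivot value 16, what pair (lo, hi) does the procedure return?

(5, 5)

lo=0 mid=0 hi=5
10<16: swap(0,0), lo=1 mid=1 ⇒ [10, 16, 6, 3, 11, 9]
16=16: mid=2
6<16: swap(1,2), lo=2 mid=3 ⇒ [10, 6, 16, 3, 11, 9]
3<16: swap(2,3), lo=3 mid=4 ⇒ [10, 6, 3, 16, 11, 9]
11<16: swap(3,4), lo=4 mid=5 ⇒ [10, 6, 3, 11, 16, 9]
9<16: swap(4,5), lo=5 mid=6 ⇒ [10, 6, 3, 11, 9, 16]
done. lo=5 hi=5; nums=[10, 6, 3, 11, 9, 16]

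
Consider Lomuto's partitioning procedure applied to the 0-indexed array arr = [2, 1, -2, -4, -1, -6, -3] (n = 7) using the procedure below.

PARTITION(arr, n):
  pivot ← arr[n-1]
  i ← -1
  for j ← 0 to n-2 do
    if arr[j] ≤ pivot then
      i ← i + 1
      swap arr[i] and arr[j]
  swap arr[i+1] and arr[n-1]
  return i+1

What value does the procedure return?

2

pivot=-3, i=-1
j=0: 2>-3, skip
j=1: 1>-3, skip
j=2: -2>-3, skip
j=3: -4≤-3, i=0, swap(0,3) ⇒ [-4, 1, -2, 2, -1, -6, -3]
j=4: -1>-3, skip
j=5: -6≤-3, i=1, swap(1,5) ⇒ [-4, -6, -2, 2, -1, 1, -3]
swap(2,6) ⇒ [-4, -6, -3, 2, -1, 1, -2]; return 2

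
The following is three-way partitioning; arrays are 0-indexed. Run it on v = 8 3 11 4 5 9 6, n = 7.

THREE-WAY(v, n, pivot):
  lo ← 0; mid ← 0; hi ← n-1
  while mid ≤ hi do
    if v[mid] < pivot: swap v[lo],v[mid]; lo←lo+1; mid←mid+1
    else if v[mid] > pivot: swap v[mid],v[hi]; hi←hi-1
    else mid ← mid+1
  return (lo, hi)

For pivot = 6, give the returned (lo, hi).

(3, 3)

pivot = 6; lo=0, mid=0, hi=6
v[mid]=8>6: swap v[0],v[6]; hi=5 → 6 3 11 4 5 9 8
v[mid]=6=6: mid=1
v[mid]=3<6: swap v[0],v[1]; lo=1,mid=2 → 3 6 11 4 5 9 8
v[mid]=11>6: swap v[2],v[5]; hi=4 → 3 6 9 4 5 11 8
v[mid]=9>6: swap v[2],v[4]; hi=3 → 3 6 5 4 9 11 8
v[mid]=5<6: swap v[1],v[2]; lo=2,mid=3 → 3 5 6 4 9 11 8
v[mid]=4<6: swap v[2],v[3]; lo=3,mid=4 → 3 5 4 6 9 11 8
end: lo=3, hi=3; v = 3 5 4 6 9 11 8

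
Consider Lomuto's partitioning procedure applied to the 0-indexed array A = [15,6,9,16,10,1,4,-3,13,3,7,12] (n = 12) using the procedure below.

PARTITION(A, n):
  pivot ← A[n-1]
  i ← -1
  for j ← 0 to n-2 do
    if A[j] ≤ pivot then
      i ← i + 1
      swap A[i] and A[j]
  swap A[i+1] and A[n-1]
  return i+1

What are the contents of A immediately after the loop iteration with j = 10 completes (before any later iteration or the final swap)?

pivot=12, i=-1
j=0: 15>12, skip
j=1: 6≤12, i=0, swap(0,1) ⇒ [6,15,9,16,10,1,4,-3,13,3,7,12]
j=2: 9≤12, i=1, swap(1,2) ⇒ [6,9,15,16,10,1,4,-3,13,3,7,12]
j=3: 16>12, skip
j=4: 10≤12, i=2, swap(2,4) ⇒ [6,9,10,16,15,1,4,-3,13,3,7,12]
j=5: 1≤12, i=3, swap(3,5) ⇒ [6,9,10,1,15,16,4,-3,13,3,7,12]
j=6: 4≤12, i=4, swap(4,6) ⇒ [6,9,10,1,4,16,15,-3,13,3,7,12]
j=7: -3≤12, i=5, swap(5,7) ⇒ [6,9,10,1,4,-3,15,16,13,3,7,12]
j=8: 13>12, skip
j=9: 3≤12, i=6, swap(6,9) ⇒ [6,9,10,1,4,-3,3,16,13,15,7,12]
j=10: 7≤12, i=7, swap(7,10) ⇒ [6,9,10,1,4,-3,3,7,13,15,16,12]
(after j=10) A = [6,9,10,1,4,-3,3,7,13,15,16,12]

[6,9,10,1,4,-3,3,7,13,15,16,12]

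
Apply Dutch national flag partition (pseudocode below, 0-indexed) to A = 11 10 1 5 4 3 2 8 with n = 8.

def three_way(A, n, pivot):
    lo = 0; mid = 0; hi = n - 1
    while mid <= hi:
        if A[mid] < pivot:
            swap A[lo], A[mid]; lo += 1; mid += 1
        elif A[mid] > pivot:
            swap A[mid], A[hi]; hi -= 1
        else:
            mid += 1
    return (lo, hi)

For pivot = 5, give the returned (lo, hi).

(4, 4)

pivot = 5; lo=0, mid=0, hi=7
A[mid]=11>5: swap A[0],A[7]; hi=6 → 8 10 1 5 4 3 2 11
A[mid]=8>5: swap A[0],A[6]; hi=5 → 2 10 1 5 4 3 8 11
A[mid]=2<5: swap A[0],A[0]; lo=1,mid=1 → 2 10 1 5 4 3 8 11
A[mid]=10>5: swap A[1],A[5]; hi=4 → 2 3 1 5 4 10 8 11
A[mid]=3<5: swap A[1],A[1]; lo=2,mid=2 → 2 3 1 5 4 10 8 11
A[mid]=1<5: swap A[2],A[2]; lo=3,mid=3 → 2 3 1 5 4 10 8 11
A[mid]=5=5: mid=4
A[mid]=4<5: swap A[3],A[4]; lo=4,mid=5 → 2 3 1 4 5 10 8 11
end: lo=4, hi=4; A = 2 3 1 4 5 10 8 11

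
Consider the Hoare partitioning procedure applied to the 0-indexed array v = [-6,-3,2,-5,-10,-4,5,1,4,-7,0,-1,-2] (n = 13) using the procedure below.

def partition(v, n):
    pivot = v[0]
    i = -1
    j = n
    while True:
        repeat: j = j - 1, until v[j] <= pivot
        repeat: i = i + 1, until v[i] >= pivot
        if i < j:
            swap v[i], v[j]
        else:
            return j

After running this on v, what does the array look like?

[-7,-10,2,-5,-3,-4,5,1,4,-6,0,-1,-2]

pivot = v[0] = -6; i = -1, j = 13
j→9 (v[9]=-7≤-6), i→0 (v[0]=-6≥-6); i<j, swap → [-7,-3,2,-5,-10,-4,5,1,4,-6,0,-1,-2]
j→4 (v[4]=-10≤-6), i→1 (v[1]=-3≥-6); i<j, swap → [-7,-10,2,-5,-3,-4,5,1,4,-6,0,-1,-2]
j→1, i→2; i≥j, return j=1. v = [-7,-10,2,-5,-3,-4,5,1,4,-6,0,-1,-2]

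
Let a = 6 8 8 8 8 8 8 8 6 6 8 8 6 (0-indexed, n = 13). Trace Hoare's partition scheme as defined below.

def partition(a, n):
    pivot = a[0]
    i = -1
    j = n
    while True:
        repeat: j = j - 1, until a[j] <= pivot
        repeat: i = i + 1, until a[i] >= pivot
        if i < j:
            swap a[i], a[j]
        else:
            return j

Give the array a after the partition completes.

pivot = a[0] = 6; i = -1, j = 13
j→12 (a[12]=6≤6), i→0 (a[0]=6≥6); i<j, swap → 6 8 8 8 8 8 8 8 6 6 8 8 6
j→9 (a[9]=6≤6), i→1 (a[1]=8≥6); i<j, swap → 6 6 8 8 8 8 8 8 6 8 8 8 6
j→8 (a[8]=6≤6), i→2 (a[2]=8≥6); i<j, swap → 6 6 6 8 8 8 8 8 8 8 8 8 6
j→2, i→3; i≥j, return j=2. a = 6 6 6 8 8 8 8 8 8 8 8 8 6

6 6 6 8 8 8 8 8 8 8 8 8 6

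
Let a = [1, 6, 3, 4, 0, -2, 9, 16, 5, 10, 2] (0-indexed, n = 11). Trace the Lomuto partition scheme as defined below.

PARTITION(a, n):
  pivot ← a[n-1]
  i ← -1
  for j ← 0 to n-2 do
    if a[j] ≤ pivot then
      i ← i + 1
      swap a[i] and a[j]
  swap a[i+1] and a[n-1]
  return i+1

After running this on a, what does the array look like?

[1, 0, -2, 2, 6, 3, 9, 16, 5, 10, 4]

pivot=2, i=-1
j=0: 1≤2, i=0, swap(0,0) ⇒ [1, 6, 3, 4, 0, -2, 9, 16, 5, 10, 2]
j=1: 6>2, skip
j=2: 3>2, skip
j=3: 4>2, skip
j=4: 0≤2, i=1, swap(1,4) ⇒ [1, 0, 3, 4, 6, -2, 9, 16, 5, 10, 2]
j=5: -2≤2, i=2, swap(2,5) ⇒ [1, 0, -2, 4, 6, 3, 9, 16, 5, 10, 2]
j=6: 9>2, skip
j=7: 16>2, skip
j=8: 5>2, skip
j=9: 10>2, skip
swap(3,10) ⇒ [1, 0, -2, 2, 6, 3, 9, 16, 5, 10, 4]; return 3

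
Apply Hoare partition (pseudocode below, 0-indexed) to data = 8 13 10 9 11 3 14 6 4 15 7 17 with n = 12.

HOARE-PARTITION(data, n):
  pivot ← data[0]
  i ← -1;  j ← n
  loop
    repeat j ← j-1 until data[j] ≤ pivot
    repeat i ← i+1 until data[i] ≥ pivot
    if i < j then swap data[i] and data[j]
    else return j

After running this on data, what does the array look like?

7 4 6 3 11 9 14 10 13 15 8 17

pivot = data[0] = 8; i = -1, j = 12
j→10 (data[10]=7≤8), i→0 (data[0]=8≥8); i<j, swap → 7 13 10 9 11 3 14 6 4 15 8 17
j→8 (data[8]=4≤8), i→1 (data[1]=13≥8); i<j, swap → 7 4 10 9 11 3 14 6 13 15 8 17
j→7 (data[7]=6≤8), i→2 (data[2]=10≥8); i<j, swap → 7 4 6 9 11 3 14 10 13 15 8 17
j→5 (data[5]=3≤8), i→3 (data[3]=9≥8); i<j, swap → 7 4 6 3 11 9 14 10 13 15 8 17
j→3, i→4; i≥j, return j=3. data = 7 4 6 3 11 9 14 10 13 15 8 17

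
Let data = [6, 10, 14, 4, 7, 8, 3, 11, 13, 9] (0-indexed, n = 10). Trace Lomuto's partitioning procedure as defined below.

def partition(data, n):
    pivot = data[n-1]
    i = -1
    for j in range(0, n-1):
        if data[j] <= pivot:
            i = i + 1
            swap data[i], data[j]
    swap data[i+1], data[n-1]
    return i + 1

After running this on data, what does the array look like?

[6, 4, 7, 8, 3, 9, 14, 11, 13, 10]

pivot = data[9] = 9; i = -1
j=0: data[0]=6 ≤ 9 → i=0, swap data[0],data[0] (no change) → [6, 10, 14, 4, 7, 8, 3, 11, 13, 9]
j=1: data[1]=10 > 9 → no swap
j=2: data[2]=14 > 9 → no swap
j=3: data[3]=4 ≤ 9 → i=1, swap data[1],data[3] → [6, 4, 14, 10, 7, 8, 3, 11, 13, 9]
j=4: data[4]=7 ≤ 9 → i=2, swap data[2],data[4] → [6, 4, 7, 10, 14, 8, 3, 11, 13, 9]
j=5: data[5]=8 ≤ 9 → i=3, swap data[3],data[5] → [6, 4, 7, 8, 14, 10, 3, 11, 13, 9]
j=6: data[6]=3 ≤ 9 → i=4, swap data[4],data[6] → [6, 4, 7, 8, 3, 10, 14, 11, 13, 9]
j=7: data[7]=11 > 9 → no swap
j=8: data[8]=13 > 9 → no swap
final swap data[5],data[9] → [6, 4, 7, 8, 3, 9, 14, 11, 13, 10]; return 5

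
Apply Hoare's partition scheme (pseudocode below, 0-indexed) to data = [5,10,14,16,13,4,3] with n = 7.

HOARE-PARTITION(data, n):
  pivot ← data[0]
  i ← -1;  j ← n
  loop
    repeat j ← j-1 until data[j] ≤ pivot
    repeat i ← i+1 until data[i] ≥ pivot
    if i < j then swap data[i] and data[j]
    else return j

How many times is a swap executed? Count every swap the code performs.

pivot = data[0] = 5; i = -1, j = 7
j→6 (data[6]=3≤5), i→0 (data[0]=5≥5); i<j, swap → [3,10,14,16,13,4,5]
j→5 (data[5]=4≤5), i→1 (data[1]=10≥5); i<j, swap → [3,4,14,16,13,10,5]
j→1, i→2; i≥j, return j=1. data = [3,4,14,16,13,10,5]

2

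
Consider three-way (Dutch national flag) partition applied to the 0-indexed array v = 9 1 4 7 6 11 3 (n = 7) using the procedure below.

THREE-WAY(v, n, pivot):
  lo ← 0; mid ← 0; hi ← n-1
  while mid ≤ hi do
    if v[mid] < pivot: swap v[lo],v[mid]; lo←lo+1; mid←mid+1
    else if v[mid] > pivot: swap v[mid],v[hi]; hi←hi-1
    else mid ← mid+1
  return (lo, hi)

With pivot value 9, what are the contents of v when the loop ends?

pivot = 9; lo=0, mid=0, hi=6
v[mid]=9=9: mid=1
v[mid]=1<9: swap v[0],v[1]; lo=1,mid=2 → 1 9 4 7 6 11 3
v[mid]=4<9: swap v[1],v[2]; lo=2,mid=3 → 1 4 9 7 6 11 3
v[mid]=7<9: swap v[2],v[3]; lo=3,mid=4 → 1 4 7 9 6 11 3
v[mid]=6<9: swap v[3],v[4]; lo=4,mid=5 → 1 4 7 6 9 11 3
v[mid]=11>9: swap v[5],v[6]; hi=5 → 1 4 7 6 9 3 11
v[mid]=3<9: swap v[4],v[5]; lo=5,mid=6 → 1 4 7 6 3 9 11
end: lo=5, hi=5; v = 1 4 7 6 3 9 11

1 4 7 6 3 9 11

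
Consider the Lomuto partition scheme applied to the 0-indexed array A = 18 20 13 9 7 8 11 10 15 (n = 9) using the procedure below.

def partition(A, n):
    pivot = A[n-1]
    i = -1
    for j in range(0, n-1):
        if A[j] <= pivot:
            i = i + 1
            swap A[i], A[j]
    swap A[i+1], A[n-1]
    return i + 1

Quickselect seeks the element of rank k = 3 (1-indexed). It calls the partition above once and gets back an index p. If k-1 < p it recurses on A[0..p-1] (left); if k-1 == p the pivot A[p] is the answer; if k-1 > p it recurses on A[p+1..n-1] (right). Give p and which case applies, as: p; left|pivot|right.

pivot=15, i=-1
j=0: 18>15, skip
j=1: 20>15, skip
j=2: 13≤15, i=0, swap(0,2) ⇒ 13 20 18 9 7 8 11 10 15
j=3: 9≤15, i=1, swap(1,3) ⇒ 13 9 18 20 7 8 11 10 15
j=4: 7≤15, i=2, swap(2,4) ⇒ 13 9 7 20 18 8 11 10 15
j=5: 8≤15, i=3, swap(3,5) ⇒ 13 9 7 8 18 20 11 10 15
j=6: 11≤15, i=4, swap(4,6) ⇒ 13 9 7 8 11 20 18 10 15
j=7: 10≤15, i=5, swap(5,7) ⇒ 13 9 7 8 11 10 18 20 15
swap(6,8) ⇒ 13 9 7 8 11 10 15 20 18; return 6
p = 6; k-1 = 2 < 6 ⇒ left

6; left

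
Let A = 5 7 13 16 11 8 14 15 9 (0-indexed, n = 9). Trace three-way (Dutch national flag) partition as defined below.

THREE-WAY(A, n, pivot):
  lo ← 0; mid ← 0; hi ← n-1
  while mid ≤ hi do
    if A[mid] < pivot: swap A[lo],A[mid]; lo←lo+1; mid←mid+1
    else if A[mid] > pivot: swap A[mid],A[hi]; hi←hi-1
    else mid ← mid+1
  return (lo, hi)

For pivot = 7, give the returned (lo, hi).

lo=0 mid=0 hi=8
5<7: swap(0,0), lo=1 mid=1 ⇒ 5 7 13 16 11 8 14 15 9
7=7: mid=2
13>7: swap(2,8), hi=7 ⇒ 5 7 9 16 11 8 14 15 13
9>7: swap(2,7), hi=6 ⇒ 5 7 15 16 11 8 14 9 13
15>7: swap(2,6), hi=5 ⇒ 5 7 14 16 11 8 15 9 13
14>7: swap(2,5), hi=4 ⇒ 5 7 8 16 11 14 15 9 13
8>7: swap(2,4), hi=3 ⇒ 5 7 11 16 8 14 15 9 13
11>7: swap(2,3), hi=2 ⇒ 5 7 16 11 8 14 15 9 13
16>7: swap(2,2), hi=1 ⇒ 5 7 16 11 8 14 15 9 13
done. lo=1 hi=1; A=5 7 16 11 8 14 15 9 13

(1, 1)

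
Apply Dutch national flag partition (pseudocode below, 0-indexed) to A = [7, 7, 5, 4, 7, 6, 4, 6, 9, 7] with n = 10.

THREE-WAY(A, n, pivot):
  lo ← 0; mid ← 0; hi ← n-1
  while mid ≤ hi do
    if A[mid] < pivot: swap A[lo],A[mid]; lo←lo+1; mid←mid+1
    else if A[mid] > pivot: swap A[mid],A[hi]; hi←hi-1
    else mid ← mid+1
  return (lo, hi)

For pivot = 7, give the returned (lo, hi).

(5, 8)

pivot = 7; lo=0, mid=0, hi=9
A[mid]=7=7: mid=1
A[mid]=7=7: mid=2
A[mid]=5<7: swap A[0],A[2]; lo=1,mid=3 → [5, 7, 7, 4, 7, 6, 4, 6, 9, 7]
A[mid]=4<7: swap A[1],A[3]; lo=2,mid=4 → [5, 4, 7, 7, 7, 6, 4, 6, 9, 7]
A[mid]=7=7: mid=5
A[mid]=6<7: swap A[2],A[5]; lo=3,mid=6 → [5, 4, 6, 7, 7, 7, 4, 6, 9, 7]
A[mid]=4<7: swap A[3],A[6]; lo=4,mid=7 → [5, 4, 6, 4, 7, 7, 7, 6, 9, 7]
A[mid]=6<7: swap A[4],A[7]; lo=5,mid=8 → [5, 4, 6, 4, 6, 7, 7, 7, 9, 7]
A[mid]=9>7: swap A[8],A[9]; hi=8 → [5, 4, 6, 4, 6, 7, 7, 7, 7, 9]
A[mid]=7=7: mid=9
end: lo=5, hi=8; A = [5, 4, 6, 4, 6, 7, 7, 7, 7, 9]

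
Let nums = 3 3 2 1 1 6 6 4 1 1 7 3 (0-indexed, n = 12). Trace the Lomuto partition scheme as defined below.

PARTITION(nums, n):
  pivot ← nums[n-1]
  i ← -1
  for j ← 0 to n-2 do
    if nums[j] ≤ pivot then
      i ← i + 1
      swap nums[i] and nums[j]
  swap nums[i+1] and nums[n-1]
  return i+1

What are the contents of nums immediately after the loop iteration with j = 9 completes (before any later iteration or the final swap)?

pivot = nums[11] = 3; i = -1
j=0: nums[0]=3 ≤ 3 → i=0, swap nums[0],nums[0] (no change) → 3 3 2 1 1 6 6 4 1 1 7 3
j=1: nums[1]=3 ≤ 3 → i=1, swap nums[1],nums[1] (no change) → 3 3 2 1 1 6 6 4 1 1 7 3
j=2: nums[2]=2 ≤ 3 → i=2, swap nums[2],nums[2] (no change) → 3 3 2 1 1 6 6 4 1 1 7 3
j=3: nums[3]=1 ≤ 3 → i=3, swap nums[3],nums[3] (no change) → 3 3 2 1 1 6 6 4 1 1 7 3
j=4: nums[4]=1 ≤ 3 → i=4, swap nums[4],nums[4] (no change) → 3 3 2 1 1 6 6 4 1 1 7 3
j=5: nums[5]=6 > 3 → no swap
j=6: nums[6]=6 > 3 → no swap
j=7: nums[7]=4 > 3 → no swap
j=8: nums[8]=1 ≤ 3 → i=5, swap nums[5],nums[8] → 3 3 2 1 1 1 6 4 6 1 7 3
j=9: nums[9]=1 ≤ 3 → i=6, swap nums[6],nums[9] → 3 3 2 1 1 1 1 4 6 6 7 3
(after j=9) nums = 3 3 2 1 1 1 1 4 6 6 7 3

3 3 2 1 1 1 1 4 6 6 7 3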